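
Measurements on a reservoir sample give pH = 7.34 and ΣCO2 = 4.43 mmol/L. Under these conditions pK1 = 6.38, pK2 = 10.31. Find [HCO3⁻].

α₁ = 1 / (1 + [H⁺]/K1 + K2/[H⁺]) = 1 / (1 + 10^-0.96 + 10^-2.97)
   = 1 / (1 + 0.10965 + 0.0010715) = 1/1.1107 = 0.9003
[HCO3⁻] = α₁ × DIC = 0.9003 × 4.43 = 3.99 mmol/L

[HCO3⁻] = 3.99 mmol/L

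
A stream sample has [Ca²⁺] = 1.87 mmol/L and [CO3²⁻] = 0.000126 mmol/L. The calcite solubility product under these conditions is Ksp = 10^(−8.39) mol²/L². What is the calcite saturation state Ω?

Ω = 0.0578

Ksp = 10^(−8.39) = 4.074×10^-9
Ω = [Ca²⁺][CO3²⁻]/Ksp = (1.87×10^-3)(0.000126×10^-3) / 4.074×10^-9 = 0.0578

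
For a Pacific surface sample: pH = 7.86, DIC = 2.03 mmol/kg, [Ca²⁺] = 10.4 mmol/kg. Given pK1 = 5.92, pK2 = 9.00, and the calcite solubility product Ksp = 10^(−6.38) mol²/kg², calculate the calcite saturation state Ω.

α₂ = 1 / (1 + [H⁺]/K2 + [H⁺]²/(K1K2)) = 1 / (1 + 10^+1.14 + 10^-0.80)
   = 1 / (1 + 13.804 + 0.15849) = 1/14.962 = 0.06683
[CO3²⁻] = α₂ × DIC = 0.06683 × 2.03 = 0.1357 mmol/kg
Ksp = 10^(−6.38) = 4.169×10^-7
Ω = [Ca²⁺][CO3²⁻]/Ksp = (10.4×10^-3)(1.357×10^-4) / 4.169×10^-7 = 3.38

Ω = 3.38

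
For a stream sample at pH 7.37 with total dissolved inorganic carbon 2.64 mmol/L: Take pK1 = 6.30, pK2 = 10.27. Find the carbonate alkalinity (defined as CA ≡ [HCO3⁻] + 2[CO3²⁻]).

CA = 2.44 mmol/L

CA = [HCO3⁻] + 2[CO3²⁻] = (α₁ + 2α₂)·DIC
At pH 7.37: [H⁺]/K1 = 10^-1.07 = 0.085114, K2/[H⁺] = 10^-2.90 = 0.0012589
α₁ = 1/(1 + 0.085114 + 0.0012589) = 1/1.0864 = 0.9205; α₂ = α₁·K2/[H⁺] = 0.001159
α₁ + 2α₂ = 0.9228
CA = 0.9228 × 2.64 = 2.44 mmol/L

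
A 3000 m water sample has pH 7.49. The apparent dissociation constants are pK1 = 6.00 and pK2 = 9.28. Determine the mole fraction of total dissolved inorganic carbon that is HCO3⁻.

α₁ = 1 / (1 + [H⁺]/K1 + K2/[H⁺]) = 1 / (1 + 10^-1.49 + 10^-1.79)
   = 1 / (1 + 0.032359 + 0.016218) = 1/1.0486 = 0.9537

α₁ = 0.954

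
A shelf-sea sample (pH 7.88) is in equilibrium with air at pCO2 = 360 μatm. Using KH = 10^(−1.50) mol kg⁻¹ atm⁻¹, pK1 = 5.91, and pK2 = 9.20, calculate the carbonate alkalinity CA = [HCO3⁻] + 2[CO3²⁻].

CA = 1.16 mmol/kg

[CO2*] = KH · pCO2 = 10^(−1.50) × 360×10^-6 = 1.138×10^-5 mol/kg
α₀ = 1/(1 + K1/[H⁺] + K1K2/[H⁺]²) = 1/(1 + 10^+1.97 + 10^+0.65) = 0.01012
DIC = [CO2*]/α₀ = 1.138×10^-5 / 0.01012 = 1.125 mmol/kg
CA = (α₁ + 2α₂)·DIC = (0.9447 + 2×0.04521) × 1.125 = 1.16 mmol/kg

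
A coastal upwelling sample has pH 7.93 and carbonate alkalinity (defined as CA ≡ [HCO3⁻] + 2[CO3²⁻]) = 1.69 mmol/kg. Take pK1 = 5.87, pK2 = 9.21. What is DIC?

CA = [HCO3⁻] + 2[CO3²⁻] = (α₁ + 2α₂)·DIC
At pH 7.93: [H⁺]/K1 = 10^-2.06 = 0.0087096, K2/[H⁺] = 10^-1.28 = 0.052481
α₁ = 1/(1 + 0.0087096 + 0.052481) = 1/1.0612 = 0.9423; α₂ = α₁·K2/[H⁺] = 0.04945
α₁ + 2α₂ = 1.0412
DIC = CA / (α₁ + 2α₂) = 1.69 / 1.0412 = 1.62 mmol/kg

DIC = 1.62 mmol/kg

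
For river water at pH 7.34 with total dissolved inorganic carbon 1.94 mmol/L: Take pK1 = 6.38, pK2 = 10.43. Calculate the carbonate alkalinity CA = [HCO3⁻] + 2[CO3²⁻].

CA = [HCO3⁻] + 2[CO3²⁻] = (α₁ + 2α₂)·DIC
At pH 7.34: [H⁺]/K1 = 10^-0.96 = 0.10965, K2/[H⁺] = 10^-3.09 = 0.00081283
α₁ = 1/(1 + 0.10965 + 0.00081283) = 1/1.1105 = 0.9005; α₂ = α₁·K2/[H⁺] = 0.0007320
α₁ + 2α₂ = 0.9020
CA = 0.9020 × 1.94 = 1.75 mmol/L

CA = 1.75 mmol/L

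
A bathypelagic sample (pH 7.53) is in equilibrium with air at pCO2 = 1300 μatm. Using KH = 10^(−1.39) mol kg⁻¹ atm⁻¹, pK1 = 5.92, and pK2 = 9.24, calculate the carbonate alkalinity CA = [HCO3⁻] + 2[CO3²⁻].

[CO2*] = KH · pCO2 = 10^(−1.39) × 1300×10^-6 = 5.296×10^-5 mol/kg
α₀ = 1/(1 + K1/[H⁺] + K1K2/[H⁺]²) = 1/(1 + 10^+1.61 + 10^-0.10) = 0.02351
DIC = [CO2*]/α₀ = 5.296×10^-5 / 0.02351 = 2.252 mmol/kg
CA = (α₁ + 2α₂)·DIC = (0.9578 + 2×0.01868) × 2.252 = 2.24 mmol/kg

CA = 2.24 mmol/kg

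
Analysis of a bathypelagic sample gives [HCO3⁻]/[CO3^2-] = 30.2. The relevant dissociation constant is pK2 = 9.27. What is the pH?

From K2 = [H⁺][CO3^2-]/[HCO3⁻]:  pH = pK2 − log₁₀([HCO3⁻]/[CO3^2-])
log₁₀(30.2) = +1.480
pH = 9.27 − (+1.480) = 7.79

pH = 7.79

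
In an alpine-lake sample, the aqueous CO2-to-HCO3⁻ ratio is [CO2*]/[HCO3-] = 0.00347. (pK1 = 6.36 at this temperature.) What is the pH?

pH = 8.82

From K1 = [H⁺][HCO3-]/[CO2*]:  pH = pK1 − log₁₀([CO2*]/[HCO3-])
log₁₀(0.00347) = -2.460
pH = 6.36 − (-2.460) = 8.82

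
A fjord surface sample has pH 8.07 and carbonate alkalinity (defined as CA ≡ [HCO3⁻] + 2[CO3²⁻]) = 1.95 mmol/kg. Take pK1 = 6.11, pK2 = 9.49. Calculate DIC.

DIC = 1.90 mmol/kg

CA = [HCO3⁻] + 2[CO3²⁻] = (α₁ + 2α₂)·DIC
At pH 8.07: [H⁺]/K1 = 10^-1.96 = 0.010965, K2/[H⁺] = 10^-1.42 = 0.038019
α₁ = 1/(1 + 0.010965 + 0.038019) = 1/1.0490 = 0.9533; α₂ = α₁·K2/[H⁺] = 0.03624
α₁ + 2α₂ = 1.0258
DIC = CA / (α₁ + 2α₂) = 1.95 / 1.0258 = 1.90 mmol/kg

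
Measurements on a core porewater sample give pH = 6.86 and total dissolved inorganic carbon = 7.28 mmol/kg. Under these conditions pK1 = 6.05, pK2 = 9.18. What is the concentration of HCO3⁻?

[HCO3⁻] = 6.28 mmol/kg

α₁ = 1 / (1 + [H⁺]/K1 + K2/[H⁺]) = 1 / (1 + 10^-0.81 + 10^-2.32)
   = 1 / (1 + 0.15488 + 0.0047863) = 1/1.1597 = 0.8623
[HCO3⁻] = α₁ × DIC = 0.8623 × 7.28 = 6.28 mmol/kg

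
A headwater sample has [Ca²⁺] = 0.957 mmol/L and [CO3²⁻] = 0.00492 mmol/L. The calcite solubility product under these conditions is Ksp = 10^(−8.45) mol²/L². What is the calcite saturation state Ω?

Ksp = 10^(−8.45) = 3.548×10^-9
Ω = [Ca²⁺][CO3²⁻]/Ksp = (0.957×10^-3)(0.00492×10^-3) / 3.548×10^-9 = 1.33

Ω = 1.33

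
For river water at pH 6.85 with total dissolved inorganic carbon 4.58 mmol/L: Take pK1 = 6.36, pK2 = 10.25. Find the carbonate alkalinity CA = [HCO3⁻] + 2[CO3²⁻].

CA = 3.46 mmol/L

CA = [HCO3⁻] + 2[CO3²⁻] = (α₁ + 2α₂)·DIC
At pH 6.85: [H⁺]/K1 = 10^-0.49 = 0.32359, K2/[H⁺] = 10^-3.40 = 0.00039811
α₁ = 1/(1 + 0.32359 + 0.00039811) = 1/1.3240 = 0.7553; α₂ = α₁·K2/[H⁺] = 0.0003007
α₁ + 2α₂ = 0.7559
CA = 0.7559 × 4.58 = 3.46 mmol/L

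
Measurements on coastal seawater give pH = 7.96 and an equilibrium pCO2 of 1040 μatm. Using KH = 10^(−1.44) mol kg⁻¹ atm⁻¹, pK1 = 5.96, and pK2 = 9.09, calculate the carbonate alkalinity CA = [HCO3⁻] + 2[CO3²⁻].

[CO2*] = KH · pCO2 = 10^(−1.44) × 1040×10^-6 = 3.776×10^-5 mol/kg
α₀ = 1/(1 + K1/[H⁺] + K1K2/[H⁺]²) = 1/(1 + 10^+2.00 + 10^+0.87) = 0.009224
DIC = [CO2*]/α₀ = 3.776×10^-5 / 0.009224 = 4.094 mmol/kg
CA = (α₁ + 2α₂)·DIC = (0.9224 + 2×0.06838) × 4.094 = 4.34 mmol/kg

CA = 4.34 mmol/kg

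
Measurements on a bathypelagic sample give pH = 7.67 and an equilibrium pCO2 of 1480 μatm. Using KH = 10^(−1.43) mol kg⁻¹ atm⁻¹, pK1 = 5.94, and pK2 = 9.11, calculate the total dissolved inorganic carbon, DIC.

[CO2*] = KH · pCO2 = 10^(−1.43) × 1480×10^-6 = 5.499×10^-5 mol/kg
α₀ = 1/(1 + K1/[H⁺] + K1K2/[H⁺]²) = 1/(1 + 10^+1.73 + 10^+0.29) = 0.01765
DIC = [CO2*]/α₀ = 5.499×10^-5 / 0.01765 = 3.12 mmol/kg

DIC = 3.12 mmol/kg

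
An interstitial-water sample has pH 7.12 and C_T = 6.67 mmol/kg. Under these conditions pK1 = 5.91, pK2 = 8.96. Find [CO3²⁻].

[CO3²⁻] = 0.0896 mmol/kg

α₂ = 1 / (1 + [H⁺]/K2 + [H⁺]²/(K1K2)) = 1 / (1 + 10^+1.84 + 10^+0.63)
   = 1 / (1 + 69.183 + 4.2658) = 1/74.449 = 0.01343
[CO3²⁻] = α₂ × DIC = 0.01343 × 6.67 = 0.0896 mmol/kg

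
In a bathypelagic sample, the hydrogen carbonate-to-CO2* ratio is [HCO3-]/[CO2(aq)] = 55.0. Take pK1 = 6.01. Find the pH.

From K1 = [H⁺][HCO3-]/[CO2(aq)]:  pH = pK1 + log₁₀([HCO3-]/[CO2(aq)])
log₁₀(55.0) = +1.740
pH = 6.01 + (+1.740) = 7.75

pH = 7.75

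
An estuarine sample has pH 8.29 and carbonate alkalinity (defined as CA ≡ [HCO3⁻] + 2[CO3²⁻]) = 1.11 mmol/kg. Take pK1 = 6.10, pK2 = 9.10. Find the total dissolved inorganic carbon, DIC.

DIC = 0.984 mmol/kg

CA = [HCO3⁻] + 2[CO3²⁻] = (α₁ + 2α₂)·DIC
At pH 8.29: [H⁺]/K1 = 10^-2.19 = 0.0064565, K2/[H⁺] = 10^-0.81 = 0.15488
α₁ = 1/(1 + 0.0064565 + 0.15488) = 1/1.1613 = 0.8611; α₂ = α₁·K2/[H⁺] = 0.1334
α₁ + 2α₂ = 1.1278
DIC = CA / (α₁ + 2α₂) = 1.11 / 1.1278 = 0.984 mmol/kg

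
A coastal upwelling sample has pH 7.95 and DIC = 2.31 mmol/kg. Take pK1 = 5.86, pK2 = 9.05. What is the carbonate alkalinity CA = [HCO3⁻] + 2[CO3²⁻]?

CA = 2.46 mmol/kg

CA = [HCO3⁻] + 2[CO3²⁻] = (α₁ + 2α₂)·DIC
At pH 7.95: [H⁺]/K1 = 10^-2.09 = 0.0081283, K2/[H⁺] = 10^-1.10 = 0.079433
α₁ = 1/(1 + 0.0081283 + 0.079433) = 1/1.0876 = 0.9195; α₂ = α₁·K2/[H⁺] = 0.07304
α₁ + 2α₂ = 1.0656
CA = 1.0656 × 2.31 = 2.46 mmol/kg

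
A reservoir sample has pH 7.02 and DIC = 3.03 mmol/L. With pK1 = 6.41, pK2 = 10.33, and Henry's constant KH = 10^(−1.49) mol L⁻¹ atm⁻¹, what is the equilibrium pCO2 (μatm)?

α₀ = 1 / (1 + K1/[H⁺] + K1K2/[H⁺]²) = 1 / (1 + 10^+0.61 + 10^-2.70)
   = 1 / (1 + 4.0738 + 0.0019953) = 1/5.0758 = 0.1970
[CO2*] = α₀ × DIC = 0.1970 × 3.03 = 0.5970 mmol/L
pCO2 = [CO2*]/KH = 5.970×10^-4 / 3.236×10^-2 = 1.84×10^4 μatm

pCO2 = 1.84×10^4 μatm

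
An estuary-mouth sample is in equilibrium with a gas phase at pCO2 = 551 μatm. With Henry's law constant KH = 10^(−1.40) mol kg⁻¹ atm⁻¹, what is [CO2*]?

[CO2*] = 21.9 μmol/kg

KH = 10^(−1.40) = 3.981×10^-2 mol kg⁻¹ atm⁻¹
[CO2*] = KH · pCO2 = 3.981×10^-2 × 551×10^-6 atm = 2.19×10^-5 mol/kg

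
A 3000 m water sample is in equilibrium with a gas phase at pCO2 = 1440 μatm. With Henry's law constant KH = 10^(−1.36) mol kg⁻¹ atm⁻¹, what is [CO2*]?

[CO2*] = 62.9 μmol/kg

KH = 10^(−1.36) = 4.365×10^-2 mol kg⁻¹ atm⁻¹
[CO2*] = KH · pCO2 = 4.365×10^-2 × 1440×10^-6 atm = 6.29×10^-5 mol/kg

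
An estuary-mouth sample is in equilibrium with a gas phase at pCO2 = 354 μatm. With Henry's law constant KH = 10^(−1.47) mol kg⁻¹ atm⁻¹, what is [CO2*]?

KH = 10^(−1.47) = 3.388×10^-2 mol kg⁻¹ atm⁻¹
[CO2*] = KH · pCO2 = 3.388×10^-2 × 354×10^-6 atm = 1.20×10^-5 mol/kg

[CO2*] = 12.0 μmol/kg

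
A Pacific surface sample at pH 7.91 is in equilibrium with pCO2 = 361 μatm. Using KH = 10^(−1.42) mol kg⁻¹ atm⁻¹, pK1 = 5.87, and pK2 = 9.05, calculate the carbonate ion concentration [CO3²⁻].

[CO2*] = KH · pCO2 = 10^(−1.42) × 361×10^-6 = 1.372×10^-5 mol/kg
α₀ = 1/(1 + K1/[H⁺] + K1K2/[H⁺]²) = 1/(1 + 10^+2.04 + 10^+0.90) = 0.008432
DIC = [CO2*]/α₀ = 1.372×10^-5 / 0.008432 = 1.628 mmol/kg
[CO3²⁻] = α₂·DIC; α₂ = 0.06698, so [CO3²⁻] = 0.06698 × 1.628 = 0.109 mmol/kg

[CO3²⁻] = 0.109 mmol/kg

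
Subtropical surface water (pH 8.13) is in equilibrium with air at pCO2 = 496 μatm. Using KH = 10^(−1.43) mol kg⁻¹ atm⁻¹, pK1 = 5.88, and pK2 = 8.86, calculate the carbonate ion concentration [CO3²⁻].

[CO3²⁻] = 0.610 mmol/kg

[CO2*] = KH · pCO2 = 10^(−1.43) × 496×10^-6 = 1.843×10^-5 mol/kg
α₀ = 1/(1 + K1/[H⁺] + K1K2/[H⁺]²) = 1/(1 + 10^+2.25 + 10^+1.52) = 0.004718
DIC = [CO2*]/α₀ = 1.843×10^-5 / 0.004718 = 3.906 mmol/kg
[CO3²⁻] = α₂·DIC; α₂ = 0.1562, so [CO3²⁻] = 0.1562 × 3.906 = 0.610 mmol/kg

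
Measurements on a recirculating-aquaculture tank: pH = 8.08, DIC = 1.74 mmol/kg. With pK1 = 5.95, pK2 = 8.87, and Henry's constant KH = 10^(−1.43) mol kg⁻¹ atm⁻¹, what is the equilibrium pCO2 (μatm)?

α₀ = 1 / (1 + K1/[H⁺] + K1K2/[H⁺]²) = 1 / (1 + 10^+2.13 + 10^+1.34)
   = 1 / (1 + 134.90 + 21.878) = 1/157.77 = 0.006338
[CO2*] = α₀ × DIC = 0.006338 × 1.74 = 0.01103 mmol/kg = 11.03 μmol/kg
pCO2 = [CO2*]/KH = 1.103×10^-5 / 3.715×10^-2 = 297 μatm

pCO2 = 297 μatm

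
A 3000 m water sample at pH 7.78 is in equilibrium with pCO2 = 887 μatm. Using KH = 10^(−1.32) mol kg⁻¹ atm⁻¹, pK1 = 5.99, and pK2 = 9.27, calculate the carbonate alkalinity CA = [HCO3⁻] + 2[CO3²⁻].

CA = 2.79 mmol/kg

[CO2*] = KH · pCO2 = 10^(−1.32) × 887×10^-6 = 4.245×10^-5 mol/kg
α₀ = 1/(1 + K1/[H⁺] + K1K2/[H⁺]²) = 1/(1 + 10^+1.79 + 10^+0.30) = 0.01547
DIC = [CO2*]/α₀ = 4.245×10^-5 / 0.01547 = 2.745 mmol/kg
CA = (α₁ + 2α₂)·DIC = (0.9537 + 2×0.03086) × 2.745 = 2.79 mmol/kg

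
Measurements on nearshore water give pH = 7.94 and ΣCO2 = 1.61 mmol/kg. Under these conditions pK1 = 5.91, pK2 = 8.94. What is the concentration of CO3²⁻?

α₂ = 1 / (1 + [H⁺]/K2 + [H⁺]²/(K1K2)) = 1 / (1 + 10^+1.00 + 10^-1.03)
   = 1 / (1 + 10.000 + 0.093325) = 1/11.093 = 0.09014
[CO3²⁻] = α₂ × DIC = 0.09014 × 1.61 = 0.145 mmol/kg

[CO3²⁻] = 0.145 mmol/kg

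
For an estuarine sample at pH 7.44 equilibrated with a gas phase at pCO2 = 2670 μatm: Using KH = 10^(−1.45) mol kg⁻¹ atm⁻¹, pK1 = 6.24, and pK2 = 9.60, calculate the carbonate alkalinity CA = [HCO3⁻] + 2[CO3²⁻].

[CO2*] = KH · pCO2 = 10^(−1.45) × 2670×10^-6 = 9.474×10^-5 mol/kg
α₀ = 1/(1 + K1/[H⁺] + K1K2/[H⁺]²) = 1/(1 + 10^+1.20 + 10^-0.96) = 0.05897
DIC = [CO2*]/α₀ = 9.474×10^-5 / 0.05897 = 1.607 mmol/kg
CA = (α₁ + 2α₂)·DIC = (0.9346 + 2×0.006466) × 1.607 = 1.52 mmol/kg

CA = 1.52 mmol/kg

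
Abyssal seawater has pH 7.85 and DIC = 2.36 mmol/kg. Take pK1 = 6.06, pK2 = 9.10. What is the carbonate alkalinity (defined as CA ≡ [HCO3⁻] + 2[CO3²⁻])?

CA = [HCO3⁻] + 2[CO3²⁻] = (α₁ + 2α₂)·DIC
At pH 7.85: [H⁺]/K1 = 10^-1.79 = 0.016218, K2/[H⁺] = 10^-1.25 = 0.056234
α₁ = 1/(1 + 0.016218 + 0.056234) = 1/1.0725 = 0.9324; α₂ = α₁·K2/[H⁺] = 0.05244
α₁ + 2α₂ = 1.0373
CA = 1.0373 × 2.36 = 2.45 mmol/kg

CA = 2.45 mmol/kg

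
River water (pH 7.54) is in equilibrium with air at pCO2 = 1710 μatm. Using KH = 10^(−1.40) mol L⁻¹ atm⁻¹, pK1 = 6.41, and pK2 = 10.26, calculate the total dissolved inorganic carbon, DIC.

DIC = 0.988 mmol/L

[CO2*] = KH · pCO2 = 10^(−1.40) × 1710×10^-6 = 6.808×10^-5 mol/L
α₀ = 1/(1 + K1/[H⁺] + K1K2/[H⁺]²) = 1/(1 + 10^+1.13 + 10^-1.59) = 0.06889
DIC = [CO2*]/α₀ = 6.808×10^-5 / 0.06889 = 0.988 mmol/L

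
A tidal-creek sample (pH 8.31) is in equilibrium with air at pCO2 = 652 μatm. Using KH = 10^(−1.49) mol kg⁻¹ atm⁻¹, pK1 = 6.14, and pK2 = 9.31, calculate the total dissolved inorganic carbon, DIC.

[CO2*] = KH · pCO2 = 10^(−1.49) × 652×10^-6 = 2.110×10^-5 mol/kg
α₀ = 1/(1 + K1/[H⁺] + K1K2/[H⁺]²) = 1/(1 + 10^+2.17 + 10^+1.17) = 0.006109
DIC = [CO2*]/α₀ = 2.110×10^-5 / 0.006109 = 3.45 mmol/kg

DIC = 3.45 mmol/kg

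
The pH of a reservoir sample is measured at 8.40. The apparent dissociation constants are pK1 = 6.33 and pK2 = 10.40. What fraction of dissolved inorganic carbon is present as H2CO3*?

α₀ = 1 / (1 + K1/[H⁺] + K1K2/[H⁺]²) = 1 / (1 + 10^+2.07 + 10^+0.07)
   = 1 / (1 + 117.49 + 1.1749) = 1/119.66 = 0.008357

α₀ = 0.00836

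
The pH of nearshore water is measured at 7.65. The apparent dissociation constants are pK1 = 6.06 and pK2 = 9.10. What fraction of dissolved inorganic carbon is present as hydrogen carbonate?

α₁ = 1 / (1 + [H⁺]/K1 + K2/[H⁺]) = 1 / (1 + 10^-1.59 + 10^-1.45)
   = 1 / (1 + 0.025704 + 0.035481) = 1/1.0612 = 0.9423

α₁ = 0.942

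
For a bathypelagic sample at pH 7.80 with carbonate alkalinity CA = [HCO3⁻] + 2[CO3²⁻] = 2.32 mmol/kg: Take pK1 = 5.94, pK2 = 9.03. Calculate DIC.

DIC = 2.23 mmol/kg

CA = [HCO3⁻] + 2[CO3²⁻] = (α₁ + 2α₂)·DIC
At pH 7.80: [H⁺]/K1 = 10^-1.86 = 0.013804, K2/[H⁺] = 10^-1.23 = 0.058884
α₁ = 1/(1 + 0.013804 + 0.058884) = 1/1.0727 = 0.9322; α₂ = α₁·K2/[H⁺] = 0.05489
α₁ + 2α₂ = 1.0420
DIC = CA / (α₁ + 2α₂) = 2.32 / 1.0420 = 2.23 mmol/kg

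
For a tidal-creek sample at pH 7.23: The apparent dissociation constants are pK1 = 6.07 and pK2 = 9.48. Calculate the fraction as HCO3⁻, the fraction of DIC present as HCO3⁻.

α₁ = 1 / (1 + [H⁺]/K1 + K2/[H⁺]) = 1 / (1 + 10^-1.16 + 10^-2.25)
   = 1 / (1 + 0.069183 + 0.0056234) = 1/1.0748 = 0.9304

α₁ = 0.930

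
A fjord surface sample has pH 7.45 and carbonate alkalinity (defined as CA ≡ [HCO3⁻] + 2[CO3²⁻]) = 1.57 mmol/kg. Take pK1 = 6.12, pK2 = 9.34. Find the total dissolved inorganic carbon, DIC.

CA = [HCO3⁻] + 2[CO3²⁻] = (α₁ + 2α₂)·DIC
At pH 7.45: [H⁺]/K1 = 10^-1.33 = 0.046774, K2/[H⁺] = 10^-1.89 = 0.012882
α₁ = 1/(1 + 0.046774 + 0.012882) = 1/1.0597 = 0.9437; α₂ = α₁·K2/[H⁺] = 0.01216
α₁ + 2α₂ = 0.9680
DIC = CA / (α₁ + 2α₂) = 1.57 / 0.9680 = 1.62 mmol/kg

DIC = 1.62 mmol/kg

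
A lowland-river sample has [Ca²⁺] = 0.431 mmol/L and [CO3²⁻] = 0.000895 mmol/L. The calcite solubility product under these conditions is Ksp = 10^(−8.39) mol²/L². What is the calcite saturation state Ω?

Ksp = 10^(−8.39) = 4.074×10^-9
Ω = [Ca²⁺][CO3²⁻]/Ksp = (0.431×10^-3)(0.000895×10^-3) / 4.074×10^-9 = 0.0947

Ω = 0.0947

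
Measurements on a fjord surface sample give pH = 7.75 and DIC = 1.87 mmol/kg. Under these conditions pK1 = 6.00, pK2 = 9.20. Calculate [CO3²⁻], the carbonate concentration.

[CO3²⁻] = 0.0630 mmol/kg

α₂ = 1 / (1 + [H⁺]/K2 + [H⁺]²/(K1K2)) = 1 / (1 + 10^+1.45 + 10^-0.30)
   = 1 / (1 + 28.184 + 0.50119) = 1/29.685 = 0.03369
[CO3²⁻] = α₂ × DIC = 0.03369 × 1.87 = 0.0630 mmol/kg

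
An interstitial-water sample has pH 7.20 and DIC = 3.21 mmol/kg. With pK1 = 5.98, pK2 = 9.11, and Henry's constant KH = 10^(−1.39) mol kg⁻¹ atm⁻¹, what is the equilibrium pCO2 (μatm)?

α₀ = 1 / (1 + K1/[H⁺] + K1K2/[H⁺]²) = 1 / (1 + 10^+1.22 + 10^-0.69)
   = 1 / (1 + 16.596 + 0.20417) = 1/17.800 = 0.05618
[CO2*] = α₀ × DIC = 0.05618 × 3.21 = 0.1803 mmol/kg
pCO2 = [CO2*]/KH = 1.803×10^-4 / 4.074×10^-2 = 4430 μatm

pCO2 = 4430 μatm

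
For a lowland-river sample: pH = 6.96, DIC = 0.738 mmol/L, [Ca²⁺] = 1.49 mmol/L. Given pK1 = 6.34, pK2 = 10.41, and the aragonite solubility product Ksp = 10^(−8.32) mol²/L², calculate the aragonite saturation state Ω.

α₂ = 1 / (1 + [H⁺]/K2 + [H⁺]²/(K1K2)) = 1 / (1 + 10^+3.45 + 10^+2.83)
   = 1 / (1 + 2818.4 + 676.08) = 1/3495.5 = 0.0002861
[CO3²⁻] = α₂ × DIC = 0.0002861 × 0.738 = 0.0002111 mmol/L = 0.2111 μmol/L
Ksp = 10^(−8.32) = 4.786×10^-9
Ω = [Ca²⁺][CO3²⁻]/Ksp = (1.49×10^-3)(2.111×10^-7) / 4.786×10^-9 = 0.0657

Ω = 0.0657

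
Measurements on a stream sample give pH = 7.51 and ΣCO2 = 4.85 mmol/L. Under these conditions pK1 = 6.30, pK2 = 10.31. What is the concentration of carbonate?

[CO3²⁻] = 7.23 μmol/L

α₂ = 1 / (1 + [H⁺]/K2 + [H⁺]²/(K1K2)) = 1 / (1 + 10^+2.80 + 10^+1.59)
   = 1 / (1 + 630.96 + 38.905) = 1/670.86 = 0.001491
[CO3²⁻] = α₂ × DIC = 0.001491 × 4.85 = 0.00723 mmol/L = 7.23 μmol/L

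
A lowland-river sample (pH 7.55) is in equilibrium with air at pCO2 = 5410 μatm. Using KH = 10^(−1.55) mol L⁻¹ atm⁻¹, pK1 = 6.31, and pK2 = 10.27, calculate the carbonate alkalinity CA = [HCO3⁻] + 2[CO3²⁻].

[CO2*] = KH · pCO2 = 10^(−1.55) × 5410×10^-6 = 1.525×10^-4 mol/L
α₀ = 1/(1 + K1/[H⁺] + K1K2/[H⁺]²) = 1/(1 + 10^+1.24 + 10^-1.48) = 0.05431
DIC = [CO2*]/α₀ = 1.525×10^-4 / 0.05431 = 2.807 mmol/L
CA = (α₁ + 2α₂)·DIC = (0.9439 + 2×0.001799) × 2.807 = 2.66 mmol/L

CA = 2.66 mmol/L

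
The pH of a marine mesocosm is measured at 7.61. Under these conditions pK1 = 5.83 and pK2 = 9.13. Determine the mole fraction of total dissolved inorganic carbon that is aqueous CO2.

α₀ = 0.0159

α₀ = 1 / (1 + K1/[H⁺] + K1K2/[H⁺]²) = 1 / (1 + 10^+1.78 + 10^+0.26)
   = 1 / (1 + 60.256 + 1.8197) = 1/63.076 = 0.01585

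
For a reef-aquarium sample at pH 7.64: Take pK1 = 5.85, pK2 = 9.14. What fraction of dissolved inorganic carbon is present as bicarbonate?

α₁ = 1 / (1 + [H⁺]/K1 + K2/[H⁺]) = 1 / (1 + 10^-1.79 + 10^-1.50)
   = 1 / (1 + 0.016218 + 0.031623) = 1/1.0478 = 0.9543

α₁ = 0.954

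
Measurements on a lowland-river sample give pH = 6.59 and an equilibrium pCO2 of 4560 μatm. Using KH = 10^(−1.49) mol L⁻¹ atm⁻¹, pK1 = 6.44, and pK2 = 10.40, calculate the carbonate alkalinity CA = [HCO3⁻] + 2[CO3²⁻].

[CO2*] = KH · pCO2 = 10^(−1.49) × 4560×10^-6 = 1.476×10^-4 mol/L
α₀ = 1/(1 + K1/[H⁺] + K1K2/[H⁺]²) = 1/(1 + 10^+0.15 + 10^-3.66) = 0.4145
DIC = [CO2*]/α₀ = 1.476×10^-4 / 0.4145 = 0.3560 mmol/L
CA = (α₁ + 2α₂)·DIC = (0.5854 + 2×9.067×10^-5) × 0.3560 = 0.208 mmol/L

CA = 0.208 mmol/L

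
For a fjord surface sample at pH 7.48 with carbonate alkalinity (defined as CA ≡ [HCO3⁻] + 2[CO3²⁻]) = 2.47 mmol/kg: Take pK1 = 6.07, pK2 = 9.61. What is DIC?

DIC = 2.55 mmol/kg

CA = [HCO3⁻] + 2[CO3²⁻] = (α₁ + 2α₂)·DIC
At pH 7.48: [H⁺]/K1 = 10^-1.41 = 0.038905, K2/[H⁺] = 10^-2.13 = 0.0074131
α₁ = 1/(1 + 0.038905 + 0.0074131) = 1/1.0463 = 0.9557; α₂ = α₁·K2/[H⁺] = 0.007085
α₁ + 2α₂ = 0.9699
DIC = CA / (α₁ + 2α₂) = 2.47 / 0.9699 = 2.55 mmol/kg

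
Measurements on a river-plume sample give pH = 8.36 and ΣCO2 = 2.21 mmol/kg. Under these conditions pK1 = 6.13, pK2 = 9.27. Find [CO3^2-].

α₂ = 1 / (1 + [H⁺]/K2 + [H⁺]²/(K1K2)) = 1 / (1 + 10^+0.91 + 10^-1.32)
   = 1 / (1 + 8.1283 + 0.047863) = 1/9.1762 = 0.1090
[CO3²⁻] = α₂ × DIC = 0.1090 × 2.21 = 0.241 mmol/kg

[CO3²⁻] = 0.241 mmol/kg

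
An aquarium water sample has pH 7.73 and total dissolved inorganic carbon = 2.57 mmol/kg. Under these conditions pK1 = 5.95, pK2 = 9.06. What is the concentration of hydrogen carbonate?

[HCO3⁻] = 2.42 mmol/kg

α₁ = 1 / (1 + [H⁺]/K1 + K2/[H⁺]) = 1 / (1 + 10^-1.78 + 10^-1.33)
   = 1 / (1 + 0.016596 + 0.046774) = 1/1.0634 = 0.9404
[HCO3⁻] = α₁ × DIC = 0.9404 × 2.57 = 2.42 mmol/kg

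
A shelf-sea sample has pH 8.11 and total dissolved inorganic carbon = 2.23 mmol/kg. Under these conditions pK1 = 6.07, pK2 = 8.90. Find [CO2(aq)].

[CO2*] = 17.4 μmol/kg

α₀ = 1 / (1 + K1/[H⁺] + K1K2/[H⁺]²) = 1 / (1 + 10^+2.04 + 10^+1.25)
   = 1 / (1 + 109.65 + 17.783) = 1/128.43 = 0.007786
[CO2*] = α₀ × DIC = 0.007786 × 2.23 = 0.0174 mmol/kg = 17.4 μmol/kg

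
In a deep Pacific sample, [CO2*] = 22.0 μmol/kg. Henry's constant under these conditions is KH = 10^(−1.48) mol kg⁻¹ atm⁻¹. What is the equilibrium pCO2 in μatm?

pCO2 = 664 μatm

KH = 10^(−1.48) = 3.311×10^-2 mol kg⁻¹ atm⁻¹
pCO2 = [CO2*]/KH = 22.0×10^-6 / 3.311×10^-2 = 6.64×10^-4 atm = 664 μatm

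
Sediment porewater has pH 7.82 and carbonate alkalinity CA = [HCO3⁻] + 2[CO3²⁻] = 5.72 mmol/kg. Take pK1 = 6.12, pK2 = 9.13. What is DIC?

DIC = 5.57 mmol/kg

CA = [HCO3⁻] + 2[CO3²⁻] = (α₁ + 2α₂)·DIC
At pH 7.82: [H⁺]/K1 = 10^-1.70 = 0.019953, K2/[H⁺] = 10^-1.31 = 0.048978
α₁ = 1/(1 + 0.019953 + 0.048978) = 1/1.0689 = 0.9355; α₂ = α₁·K2/[H⁺] = 0.04582
α₁ + 2α₂ = 1.0272
DIC = CA / (α₁ + 2α₂) = 5.72 / 1.0272 = 5.57 mmol/kg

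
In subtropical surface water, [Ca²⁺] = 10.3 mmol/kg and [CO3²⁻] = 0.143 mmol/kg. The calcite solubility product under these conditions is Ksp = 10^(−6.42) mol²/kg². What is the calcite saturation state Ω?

Ω = 3.87

Ksp = 10^(−6.42) = 3.802×10^-7
Ω = [Ca²⁺][CO3²⁻]/Ksp = (10.3×10^-3)(0.143×10^-3) / 3.802×10^-7 = 3.87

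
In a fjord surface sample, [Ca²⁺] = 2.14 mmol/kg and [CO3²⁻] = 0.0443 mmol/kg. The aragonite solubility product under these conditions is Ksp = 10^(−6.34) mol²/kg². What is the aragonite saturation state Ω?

Ω = 0.207

Ksp = 10^(−6.34) = 4.571×10^-7
Ω = [Ca²⁺][CO3²⁻]/Ksp = (2.14×10^-3)(0.0443×10^-3) / 4.571×10^-7 = 0.207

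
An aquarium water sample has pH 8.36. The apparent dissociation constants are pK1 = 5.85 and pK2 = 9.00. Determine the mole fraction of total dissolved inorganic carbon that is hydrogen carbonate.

α₁ = 0.812

α₁ = 1 / (1 + [H⁺]/K1 + K2/[H⁺]) = 1 / (1 + 10^-2.51 + 10^-0.64)
   = 1 / (1 + 0.0030903 + 0.22909) = 1/1.2322 = 0.8116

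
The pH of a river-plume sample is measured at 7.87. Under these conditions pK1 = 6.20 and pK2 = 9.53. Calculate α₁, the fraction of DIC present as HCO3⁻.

α₁ = 0.959

α₁ = 1 / (1 + [H⁺]/K1 + K2/[H⁺]) = 1 / (1 + 10^-1.67 + 10^-1.66)
   = 1 / (1 + 0.021380 + 0.021878) = 1/1.0433 = 0.9585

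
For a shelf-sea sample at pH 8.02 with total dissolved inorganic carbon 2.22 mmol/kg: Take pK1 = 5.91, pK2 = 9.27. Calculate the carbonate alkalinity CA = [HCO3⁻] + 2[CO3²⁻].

CA = 2.32 mmol/kg

CA = [HCO3⁻] + 2[CO3²⁻] = (α₁ + 2α₂)·DIC
At pH 8.02: [H⁺]/K1 = 10^-2.11 = 0.0077625, K2/[H⁺] = 10^-1.25 = 0.056234
α₁ = 1/(1 + 0.0077625 + 0.056234) = 1/1.0640 = 0.9399; α₂ = α₁·K2/[H⁺] = 0.05285
α₁ + 2α₂ = 1.0456
CA = 1.0456 × 2.22 = 2.32 mmol/kg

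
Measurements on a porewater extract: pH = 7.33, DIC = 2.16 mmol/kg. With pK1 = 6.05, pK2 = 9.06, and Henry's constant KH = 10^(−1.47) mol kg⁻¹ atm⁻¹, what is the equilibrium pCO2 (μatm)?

pCO2 = 3120 μatm

α₀ = 1 / (1 + K1/[H⁺] + K1K2/[H⁺]²) = 1 / (1 + 10^+1.28 + 10^-0.45)
   = 1 / (1 + 19.055 + 0.35481) = 1/20.409 = 0.04900
[CO2*] = α₀ × DIC = 0.04900 × 2.16 = 0.1058 mmol/kg
pCO2 = [CO2*]/KH = 1.058×10^-4 / 3.388×10^-2 = 3120 μatm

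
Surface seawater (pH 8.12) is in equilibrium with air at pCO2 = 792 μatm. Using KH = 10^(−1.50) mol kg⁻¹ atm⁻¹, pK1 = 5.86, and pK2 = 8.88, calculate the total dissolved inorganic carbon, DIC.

[CO2*] = KH · pCO2 = 10^(−1.50) × 792×10^-6 = 2.505×10^-5 mol/kg
α₀ = 1/(1 + K1/[H⁺] + K1K2/[H⁺]²) = 1/(1 + 10^+2.26 + 10^+1.50) = 0.004660
DIC = [CO2*]/α₀ = 2.505×10^-5 / 0.004660 = 5.37 mmol/kg

DIC = 5.37 mmol/kg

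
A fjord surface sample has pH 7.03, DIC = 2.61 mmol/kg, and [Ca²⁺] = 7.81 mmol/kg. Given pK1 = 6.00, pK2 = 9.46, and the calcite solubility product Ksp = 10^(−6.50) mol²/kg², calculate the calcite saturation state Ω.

α₂ = 1 / (1 + [H⁺]/K2 + [H⁺]²/(K1K2)) = 1 / (1 + 10^+2.43 + 10^+1.40)
   = 1 / (1 + 269.15 + 25.119) = 1/295.27 = 0.003387
[CO3²⁻] = α₂ × DIC = 0.003387 × 2.61 = 0.008839 mmol/kg = 8.839 μmol/kg
Ksp = 10^(−6.50) = 3.162×10^-7
Ω = [Ca²⁺][CO3²⁻]/Ksp = (7.81×10^-3)(8.839×10^-6) / 3.162×10^-7 = 0.218

Ω = 0.218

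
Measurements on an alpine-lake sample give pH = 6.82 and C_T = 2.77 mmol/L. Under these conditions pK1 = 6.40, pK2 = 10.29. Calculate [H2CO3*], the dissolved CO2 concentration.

α₀ = 1 / (1 + K1/[H⁺] + K1K2/[H⁺]²) = 1 / (1 + 10^+0.42 + 10^-3.05)
   = 1 / (1 + 2.6303 + 0.00089125) = 1/3.6312 = 0.2754
[CO2*] = α₀ × DIC = 0.2754 × 2.77 = 0.763 mmol/L

[CO2*] = 0.763 mmol/L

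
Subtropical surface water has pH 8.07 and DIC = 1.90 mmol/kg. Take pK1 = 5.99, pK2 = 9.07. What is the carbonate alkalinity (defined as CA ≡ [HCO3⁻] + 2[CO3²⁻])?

CA = 2.06 mmol/kg

CA = [HCO3⁻] + 2[CO3²⁻] = (α₁ + 2α₂)·DIC
At pH 8.07: [H⁺]/K1 = 10^-2.08 = 0.0083176, K2/[H⁺] = 10^-1.00 = 0.10000
α₁ = 1/(1 + 0.0083176 + 0.10000) = 1/1.1083 = 0.9023; α₂ = α₁·K2/[H⁺] = 0.09023
α₁ + 2α₂ = 1.0827
CA = 1.0827 × 1.90 = 2.06 mmol/kg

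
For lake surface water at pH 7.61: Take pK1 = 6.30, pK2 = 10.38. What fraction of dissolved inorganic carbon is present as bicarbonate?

α₁ = 1 / (1 + [H⁺]/K1 + K2/[H⁺]) = 1 / (1 + 10^-1.31 + 10^-2.77)
   = 1 / (1 + 0.048978 + 0.0016982) = 1/1.0507 = 0.9518

α₁ = 0.952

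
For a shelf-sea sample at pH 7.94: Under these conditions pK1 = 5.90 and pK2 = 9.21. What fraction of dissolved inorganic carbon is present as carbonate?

α₂ = 1 / (1 + [H⁺]/K2 + [H⁺]²/(K1K2)) = 1 / (1 + 10^+1.27 + 10^-0.77)
   = 1 / (1 + 18.621 + 0.16982) = 1/19.791 = 0.05053

α₂ = 0.0505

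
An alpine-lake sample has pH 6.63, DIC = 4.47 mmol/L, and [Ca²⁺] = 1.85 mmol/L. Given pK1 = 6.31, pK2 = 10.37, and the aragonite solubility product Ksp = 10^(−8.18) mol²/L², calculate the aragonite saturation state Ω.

α₂ = 1 / (1 + [H⁺]/K2 + [H⁺]²/(K1K2)) = 1 / (1 + 10^+3.74 + 10^+3.42)
   = 1 / (1 + 5495.4 + 2630.3) = 1/8126.7 = 0.0001231
[CO3²⁻] = α₂ × DIC = 0.0001231 × 4.47 = 0.0005500 mmol/L = 0.5500 μmol/L
Ksp = 10^(−8.18) = 6.607×10^-9
Ω = [Ca²⁺][CO3²⁻]/Ksp = (1.85×10^-3)(5.500×10^-7) / 6.607×10^-9 = 0.154

Ω = 0.154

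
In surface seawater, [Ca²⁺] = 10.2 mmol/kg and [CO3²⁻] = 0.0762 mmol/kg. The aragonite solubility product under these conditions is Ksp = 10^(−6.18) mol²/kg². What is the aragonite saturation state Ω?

Ksp = 10^(−6.18) = 6.607×10^-7
Ω = [Ca²⁺][CO3²⁻]/Ksp = (10.2×10^-3)(0.0762×10^-3) / 6.607×10^-7 = 1.18

Ω = 1.18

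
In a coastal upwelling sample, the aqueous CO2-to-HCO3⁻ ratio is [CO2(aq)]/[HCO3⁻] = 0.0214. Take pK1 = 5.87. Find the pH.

pH = 7.54

From K1 = [H⁺][HCO3⁻]/[CO2(aq)]:  pH = pK1 − log₁₀([CO2(aq)]/[HCO3⁻])
log₁₀(0.0214) = -1.670
pH = 5.87 − (-1.670) = 7.54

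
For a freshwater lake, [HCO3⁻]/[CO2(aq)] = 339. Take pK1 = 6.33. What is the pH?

From K1 = [H⁺][HCO3⁻]/[CO2(aq)]:  pH = pK1 + log₁₀([HCO3⁻]/[CO2(aq)])
log₁₀(339) = +2.530
pH = 6.33 + (+2.530) = 8.86

pH = 8.86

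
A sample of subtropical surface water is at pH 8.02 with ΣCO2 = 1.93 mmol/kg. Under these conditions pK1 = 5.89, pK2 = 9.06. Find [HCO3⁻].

α₁ = 1 / (1 + [H⁺]/K1 + K2/[H⁺]) = 1 / (1 + 10^-2.13 + 10^-1.04)
   = 1 / (1 + 0.0074131 + 0.091201) = 1/1.0986 = 0.9102
[HCO3⁻] = α₁ × DIC = 0.9102 × 1.93 = 1.76 mmol/kg

[HCO3⁻] = 1.76 mmol/kg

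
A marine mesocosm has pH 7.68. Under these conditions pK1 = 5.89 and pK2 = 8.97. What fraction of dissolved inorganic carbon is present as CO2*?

α₀ = 0.0152

α₀ = 1 / (1 + K1/[H⁺] + K1K2/[H⁺]²) = 1 / (1 + 10^+1.79 + 10^+0.50)
   = 1 / (1 + 61.660 + 3.1623) = 1/65.822 = 0.01519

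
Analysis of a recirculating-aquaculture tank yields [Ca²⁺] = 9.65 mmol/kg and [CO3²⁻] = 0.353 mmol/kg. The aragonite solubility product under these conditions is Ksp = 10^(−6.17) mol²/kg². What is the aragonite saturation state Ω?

Ω = 5.04

Ksp = 10^(−6.17) = 6.761×10^-7
Ω = [Ca²⁺][CO3²⁻]/Ksp = (9.65×10^-3)(0.353×10^-3) / 6.761×10^-7 = 5.04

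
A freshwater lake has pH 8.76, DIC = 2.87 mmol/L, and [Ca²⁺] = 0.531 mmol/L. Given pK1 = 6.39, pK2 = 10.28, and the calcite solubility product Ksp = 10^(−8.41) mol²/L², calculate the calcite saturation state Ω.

α₂ = 1 / (1 + [H⁺]/K2 + [H⁺]²/(K1K2)) = 1 / (1 + 10^+1.52 + 10^-0.85)
   = 1 / (1 + 33.113 + 0.14125) = 1/34.254 = 0.02919
[CO3²⁻] = α₂ × DIC = 0.02919 × 2.87 = 0.08378 mmol/L
Ksp = 10^(−8.41) = 3.890×10^-9
Ω = [Ca²⁺][CO3²⁻]/Ksp = (0.531×10^-3)(8.378×10^-5) / 3.890×10^-9 = 11.4

Ω = 11.4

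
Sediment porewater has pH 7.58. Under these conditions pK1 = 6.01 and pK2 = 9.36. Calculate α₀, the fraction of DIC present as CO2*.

α₀ = 1 / (1 + K1/[H⁺] + K1K2/[H⁺]²) = 1 / (1 + 10^+1.57 + 10^-0.21)
   = 1 / (1 + 37.154 + 0.61660) = 1/38.770 = 0.02579

α₀ = 0.0258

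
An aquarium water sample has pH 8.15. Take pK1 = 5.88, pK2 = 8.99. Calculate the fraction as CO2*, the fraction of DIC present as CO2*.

α₀ = 0.00467

α₀ = 1 / (1 + K1/[H⁺] + K1K2/[H⁺]²) = 1 / (1 + 10^+2.27 + 10^+1.43)
   = 1 / (1 + 186.21 + 26.915) = 1/214.12 = 0.004670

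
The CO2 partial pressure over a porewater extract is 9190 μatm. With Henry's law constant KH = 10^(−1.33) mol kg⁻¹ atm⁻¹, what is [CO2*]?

KH = 10^(−1.33) = 4.677×10^-2 mol kg⁻¹ atm⁻¹
[CO2*] = KH · pCO2 = 4.677×10^-2 × 9190×10^-6 atm = 4.30×10^-4 mol/kg

[CO2*] = 430 μmol/kg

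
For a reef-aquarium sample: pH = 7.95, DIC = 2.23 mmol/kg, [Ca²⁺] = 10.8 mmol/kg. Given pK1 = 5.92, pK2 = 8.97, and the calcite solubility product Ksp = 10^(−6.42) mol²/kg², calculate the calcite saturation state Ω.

Ω = 5.48

α₂ = 1 / (1 + [H⁺]/K2 + [H⁺]²/(K1K2)) = 1 / (1 + 10^+1.02 + 10^-1.01)
   = 1 / (1 + 10.471 + 0.097724) = 1/11.569 = 0.08644
[CO3²⁻] = α₂ × DIC = 0.08644 × 2.23 = 0.1928 mmol/kg
Ksp = 10^(−6.42) = 3.802×10^-7
Ω = [Ca²⁺][CO3²⁻]/Ksp = (10.8×10^-3)(1.928×10^-4) / 3.802×10^-7 = 5.48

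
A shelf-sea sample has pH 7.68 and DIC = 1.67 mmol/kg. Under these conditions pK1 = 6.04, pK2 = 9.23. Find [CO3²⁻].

[CO3²⁻] = 0.0448 mmol/kg

α₂ = 1 / (1 + [H⁺]/K2 + [H⁺]²/(K1K2)) = 1 / (1 + 10^+1.55 + 10^-0.09)
   = 1 / (1 + 35.481 + 0.81283) = 1/37.294 = 0.02681
[CO3²⁻] = α₂ × DIC = 0.02681 × 1.67 = 0.0448 mmol/kg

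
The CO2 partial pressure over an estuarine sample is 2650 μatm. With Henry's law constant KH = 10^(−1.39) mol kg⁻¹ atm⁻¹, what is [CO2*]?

KH = 10^(−1.39) = 4.074×10^-2 mol kg⁻¹ atm⁻¹
[CO2*] = KH · pCO2 = 4.074×10^-2 × 2650×10^-6 atm = 1.08×10^-4 mol/kg

[CO2*] = 108 μmol/kg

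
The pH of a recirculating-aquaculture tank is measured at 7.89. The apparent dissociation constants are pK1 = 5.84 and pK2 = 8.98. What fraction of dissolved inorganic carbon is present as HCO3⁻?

α₁ = 0.917

α₁ = 1 / (1 + [H⁺]/K1 + K2/[H⁺]) = 1 / (1 + 10^-2.05 + 10^-1.09)
   = 1 / (1 + 0.0089125 + 0.081283) = 1/1.0902 = 0.9173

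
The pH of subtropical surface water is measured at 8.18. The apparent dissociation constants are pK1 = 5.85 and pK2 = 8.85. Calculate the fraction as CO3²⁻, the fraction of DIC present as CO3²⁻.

α₂ = 0.175

α₂ = 1 / (1 + [H⁺]/K2 + [H⁺]²/(K1K2)) = 1 / (1 + 10^+0.67 + 10^-1.66)
   = 1 / (1 + 4.6774 + 0.021878) = 1/5.6992 = 0.1755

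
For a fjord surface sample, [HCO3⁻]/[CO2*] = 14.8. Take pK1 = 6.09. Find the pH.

pH = 7.26

From K1 = [H⁺][HCO3⁻]/[CO2*]:  pH = pK1 + log₁₀([HCO3⁻]/[CO2*])
log₁₀(14.8) = +1.170
pH = 6.09 + (+1.170) = 7.26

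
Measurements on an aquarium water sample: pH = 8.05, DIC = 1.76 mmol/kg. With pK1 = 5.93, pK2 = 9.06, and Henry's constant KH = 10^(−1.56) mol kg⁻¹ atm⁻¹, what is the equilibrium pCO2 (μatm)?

α₀ = 1 / (1 + K1/[H⁺] + K1K2/[H⁺]²) = 1 / (1 + 10^+2.12 + 10^+1.11)
   = 1 / (1 + 131.83 + 12.882) = 1/145.71 = 0.006863
[CO2*] = α₀ × DIC = 0.006863 × 1.76 = 0.01208 mmol/kg = 12.08 μmol/kg
pCO2 = [CO2*]/KH = 1.208×10^-5 / 2.754×10^-2 = 439 μatm

pCO2 = 439 μatm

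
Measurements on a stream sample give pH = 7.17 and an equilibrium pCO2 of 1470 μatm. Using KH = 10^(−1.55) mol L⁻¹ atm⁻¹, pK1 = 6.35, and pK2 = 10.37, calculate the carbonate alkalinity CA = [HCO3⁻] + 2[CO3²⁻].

CA = 0.274 mmol/L

[CO2*] = KH · pCO2 = 10^(−1.55) × 1470×10^-6 = 4.143×10^-5 mol/L
α₀ = 1/(1 + K1/[H⁺] + K1K2/[H⁺]²) = 1/(1 + 10^+0.82 + 10^-2.38) = 0.1314
DIC = [CO2*]/α₀ = 4.143×10^-5 / 0.1314 = 0.3153 mmol/L
CA = (α₁ + 2α₂)·DIC = (0.8681 + 2×0.0005477) × 0.3153 = 0.274 mmol/L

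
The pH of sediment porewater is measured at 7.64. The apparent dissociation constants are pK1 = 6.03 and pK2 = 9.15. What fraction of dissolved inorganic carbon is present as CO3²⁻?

α₂ = 0.0293

α₂ = 1 / (1 + [H⁺]/K2 + [H⁺]²/(K1K2)) = 1 / (1 + 10^+1.51 + 10^-0.10)
   = 1 / (1 + 32.359 + 0.79433) = 1/34.154 = 0.02928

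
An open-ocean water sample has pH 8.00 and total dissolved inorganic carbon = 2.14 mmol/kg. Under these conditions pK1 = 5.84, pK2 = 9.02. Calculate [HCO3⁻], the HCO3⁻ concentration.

[HCO3⁻] = 1.94 mmol/kg

α₁ = 1 / (1 + [H⁺]/K1 + K2/[H⁺]) = 1 / (1 + 10^-2.16 + 10^-1.02)
   = 1 / (1 + 0.0069183 + 0.095499) = 1/1.1024 = 0.9071
[HCO3⁻] = α₁ × DIC = 0.9071 × 2.14 = 1.94 mmol/kg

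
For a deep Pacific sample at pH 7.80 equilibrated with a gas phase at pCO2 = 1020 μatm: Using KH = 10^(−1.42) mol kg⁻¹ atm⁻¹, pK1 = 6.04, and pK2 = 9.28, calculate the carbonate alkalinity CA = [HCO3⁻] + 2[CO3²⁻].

[CO2*] = KH · pCO2 = 10^(−1.42) × 1020×10^-6 = 3.878×10^-5 mol/kg
α₀ = 1/(1 + K1/[H⁺] + K1K2/[H⁺]²) = 1/(1 + 10^+1.76 + 10^+0.28) = 0.01654
DIC = [CO2*]/α₀ = 3.878×10^-5 / 0.01654 = 2.344 mmol/kg
CA = (α₁ + 2α₂)·DIC = (0.9519 + 2×0.03152) × 2.344 = 2.38 mmol/kg

CA = 2.38 mmol/kg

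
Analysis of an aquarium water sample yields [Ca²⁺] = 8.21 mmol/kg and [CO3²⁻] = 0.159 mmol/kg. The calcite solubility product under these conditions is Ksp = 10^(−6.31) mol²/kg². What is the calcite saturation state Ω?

Ω = 2.67

Ksp = 10^(−6.31) = 4.898×10^-7
Ω = [Ca²⁺][CO3²⁻]/Ksp = (8.21×10^-3)(0.159×10^-3) / 4.898×10^-7 = 2.67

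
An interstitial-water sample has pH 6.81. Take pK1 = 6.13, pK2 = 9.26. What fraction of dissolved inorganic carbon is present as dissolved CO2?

α₀ = 1 / (1 + K1/[H⁺] + K1K2/[H⁺]²) = 1 / (1 + 10^+0.68 + 10^-1.77)
   = 1 / (1 + 4.7863 + 0.016982) = 1/5.8033 = 0.1723

α₀ = 0.172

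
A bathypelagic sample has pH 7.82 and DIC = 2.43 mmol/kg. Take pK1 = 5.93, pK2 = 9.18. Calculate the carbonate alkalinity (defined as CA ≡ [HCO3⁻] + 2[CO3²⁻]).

CA = 2.50 mmol/kg

CA = [HCO3⁻] + 2[CO3²⁻] = (α₁ + 2α₂)·DIC
At pH 7.82: [H⁺]/K1 = 10^-1.89 = 0.012882, K2/[H⁺] = 10^-1.36 = 0.043652
α₁ = 1/(1 + 0.012882 + 0.043652) = 1/1.0565 = 0.9465; α₂ = α₁·K2/[H⁺] = 0.04132
α₁ + 2α₂ = 1.0291
CA = 1.0291 × 2.43 = 2.50 mmol/kg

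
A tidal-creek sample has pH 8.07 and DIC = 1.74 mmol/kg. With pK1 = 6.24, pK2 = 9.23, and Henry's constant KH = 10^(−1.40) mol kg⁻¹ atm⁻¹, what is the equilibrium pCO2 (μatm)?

α₀ = 1 / (1 + K1/[H⁺] + K1K2/[H⁺]²) = 1 / (1 + 10^+1.83 + 10^+0.67)
   = 1 / (1 + 67.608 + 4.6774) = 1/73.286 = 0.01365
[CO2*] = α₀ × DIC = 0.01365 × 1.74 = 0.02374 mmol/kg
pCO2 = [CO2*]/KH = 2.374×10^-5 / 3.981×10^-2 = 596 μatm

pCO2 = 596 μatm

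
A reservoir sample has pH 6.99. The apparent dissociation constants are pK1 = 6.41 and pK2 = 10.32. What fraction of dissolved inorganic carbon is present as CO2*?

α₀ = 0.208

α₀ = 1 / (1 + K1/[H⁺] + K1K2/[H⁺]²) = 1 / (1 + 10^+0.58 + 10^-2.75)
   = 1 / (1 + 3.8019 + 0.0017783) = 1/4.8037 = 0.2082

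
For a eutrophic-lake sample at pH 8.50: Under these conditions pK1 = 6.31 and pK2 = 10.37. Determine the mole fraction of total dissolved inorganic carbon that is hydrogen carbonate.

α₁ = 0.980

α₁ = 1 / (1 + [H⁺]/K1 + K2/[H⁺]) = 1 / (1 + 10^-2.19 + 10^-1.87)
   = 1 / (1 + 0.0064565 + 0.013490) = 1/1.0199 = 0.9804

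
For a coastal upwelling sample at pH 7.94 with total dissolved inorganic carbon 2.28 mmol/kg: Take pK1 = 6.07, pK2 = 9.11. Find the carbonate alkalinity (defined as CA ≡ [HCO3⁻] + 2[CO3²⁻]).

CA = 2.39 mmol/kg

CA = [HCO3⁻] + 2[CO3²⁻] = (α₁ + 2α₂)·DIC
At pH 7.94: [H⁺]/K1 = 10^-1.87 = 0.013490, K2/[H⁺] = 10^-1.17 = 0.067608
α₁ = 1/(1 + 0.013490 + 0.067608) = 1/1.0811 = 0.9250; α₂ = α₁·K2/[H⁺] = 0.06254
α₁ + 2α₂ = 1.0501
CA = 1.0501 × 2.28 = 2.39 mmol/kg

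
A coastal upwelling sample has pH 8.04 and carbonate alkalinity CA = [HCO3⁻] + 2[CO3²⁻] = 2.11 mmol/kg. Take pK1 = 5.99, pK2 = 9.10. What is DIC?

CA = [HCO3⁻] + 2[CO3²⁻] = (α₁ + 2α₂)·DIC
At pH 8.04: [H⁺]/K1 = 10^-2.05 = 0.0089125, K2/[H⁺] = 10^-1.06 = 0.087096
α₁ = 1/(1 + 0.0089125 + 0.087096) = 1/1.0960 = 0.9124; α₂ = α₁·K2/[H⁺] = 0.07947
α₁ + 2α₂ = 1.0713
DIC = CA / (α₁ + 2α₂) = 2.11 / 1.0713 = 1.97 mmol/kg

DIC = 1.97 mmol/kg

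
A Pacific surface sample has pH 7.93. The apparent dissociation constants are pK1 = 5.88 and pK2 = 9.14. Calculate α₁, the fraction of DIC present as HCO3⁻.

α₁ = 0.934

α₁ = 1 / (1 + [H⁺]/K1 + K2/[H⁺]) = 1 / (1 + 10^-2.05 + 10^-1.21)
   = 1 / (1 + 0.0089125 + 0.061660) = 1/1.0706 = 0.9341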